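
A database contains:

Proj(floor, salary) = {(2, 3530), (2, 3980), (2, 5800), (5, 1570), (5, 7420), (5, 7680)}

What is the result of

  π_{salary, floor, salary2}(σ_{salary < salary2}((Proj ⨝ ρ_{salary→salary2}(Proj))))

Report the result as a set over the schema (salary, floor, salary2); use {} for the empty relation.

{(1570, 5, 7420), (1570, 5, 7680), (3530, 2, 3980), (3530, 2, 5800), (3980, 2, 5800), (7420, 5, 7680)}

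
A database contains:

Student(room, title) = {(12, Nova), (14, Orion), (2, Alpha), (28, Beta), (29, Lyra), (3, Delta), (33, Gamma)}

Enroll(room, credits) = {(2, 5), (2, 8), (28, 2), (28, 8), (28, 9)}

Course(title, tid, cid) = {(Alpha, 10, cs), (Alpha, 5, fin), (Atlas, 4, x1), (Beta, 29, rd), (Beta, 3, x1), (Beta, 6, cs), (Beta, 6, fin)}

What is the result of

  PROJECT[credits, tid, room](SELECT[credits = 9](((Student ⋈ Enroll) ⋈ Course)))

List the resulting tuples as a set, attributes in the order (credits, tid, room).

Student ⋈ Enroll (natural join on room): {(2, Alpha, 5), (2, Alpha, 8), (28, Beta, 2), (28, Beta, 8), (28, Beta, 9)}
(Student ⋈ Enroll) ⋈ Course (natural join on title): {(2, Alpha, 5, 10, cs), (2, Alpha, 5, 5, fin), (2, Alpha, 8, 10, cs), (2, Alpha, 8, 5, fin), (28, Beta, 2, 29, rd), (28, Beta, 2, 3, x1), (28, Beta, 2, 6, cs), (28, Beta, 2, 6, fin), (28, Beta, 8, 29, rd), (28, Beta, 8, 3, x1), (28, Beta, 8, 6, cs), (28, Beta, 8, 6, fin), (28, Beta, 9, 29, rd), (28, Beta, 9, 3, x1), (28, Beta, 9, 6, cs), (28, Beta, 9, 6, fin)}
σ[credits = 9]: keep tuples satisfying credits = 9 → {(28, Beta, 9, 29, rd), (28, Beta, 9, 3, x1), (28, Beta, 9, 6, cs), (28, Beta, 9, 6, fin)}
π[credits, tid, room]: project onto (credits, tid, room) (1 duplicate(s) eliminated) → {(9, 29, 28), (9, 3, 28), (9, 6, 28)}

{(9, 29, 28), (9, 3, 28), (9, 6, 28)}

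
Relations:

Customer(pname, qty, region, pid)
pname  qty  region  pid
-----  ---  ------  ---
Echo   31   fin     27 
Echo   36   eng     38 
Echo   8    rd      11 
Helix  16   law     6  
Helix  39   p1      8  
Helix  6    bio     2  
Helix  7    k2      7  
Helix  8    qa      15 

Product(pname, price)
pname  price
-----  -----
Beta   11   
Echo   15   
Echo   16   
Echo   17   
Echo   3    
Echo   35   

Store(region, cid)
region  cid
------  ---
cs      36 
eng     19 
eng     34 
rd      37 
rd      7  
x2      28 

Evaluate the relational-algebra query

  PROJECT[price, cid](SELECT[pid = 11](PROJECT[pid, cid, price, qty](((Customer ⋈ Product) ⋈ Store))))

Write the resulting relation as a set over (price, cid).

{(15, 37), (15, 7), (16, 37), (16, 7), (17, 37), (17, 7), (3, 37), (3, 7), (35, 37), (35, 7)}

Natural join on pname: {(Echo, 31, fin, 27, 15), (Echo, 31, fin, 27, 16), (Echo, 31, fin, 27, 17), (Echo, 31, fin, 27, 3), (Echo, 31, fin, 27, 35), (Echo, 36, eng, 38, 15), (Echo, 36, eng, 38, 16), (Echo, 36, eng, 38, 17), (Echo, 36, eng, 38, 3), (Echo, 36, eng, 38, 35), (Echo, 8, rd, 11, 15), (Echo, 8, rd, 11, 16), (Echo, 8, rd, 11, 17), (Echo, 8, rd, 11, 3), (Echo, 8, rd, 11, 35)}
Natural join on region: {(Echo, 36, eng, 38, 15, 19), (Echo, 36, eng, 38, 15, 34), (Echo, 36, eng, 38, 16, 19), (Echo, 36, eng, 38, 16, 34), (Echo, 36, eng, 38, 17, 19), (Echo, 36, eng, 38, 17, 34), (Echo, 36, eng, 38, 3, 19), (Echo, 36, eng, 38, 3, 34), (Echo, 36, eng, 38, 35, 19), (Echo, 36, eng, 38, 35, 34), (Echo, 8, rd, 11, 15, 37), (Echo, 8, rd, 11, 15, 7), (Echo, 8, rd, 11, 16, 37), (Echo, 8, rd, 11, 16, 7), (Echo, 8, rd, 11, 17, 37), (Echo, 8, rd, 11, 17, 7), (Echo, 8, rd, 11, 3, 37), (Echo, 8, rd, 11, 3, 7), (Echo, 8, rd, 11, 35, 37), (Echo, 8, rd, 11, 35, 7)}
Projecting to pid, cid, price, qty: {(11, 37, 15, 8), (11, 37, 16, 8), (11, 37, 17, 8), (11, 37, 3, 8), (11, 37, 35, 8), (11, 7, 15, 8), (11, 7, 16, 8), (11, 7, 17, 8), (11, 7, 3, 8), (11, 7, 35, 8), (38, 19, 15, 36), (38, 19, 16, 36), (38, 19, 17, 36), (38, 19, 3, 36), (38, 19, 35, 36), (38, 34, 15, 36), (38, 34, 16, 36), (38, 34, 17, 36), (38, 34, 3, 36), (38, 34, 35, 36)}
Filtering on pid = 11 leaves {(11, 37, 15, 8), (11, 37, 16, 8), (11, 37, 17, 8), (11, 37, 3, 8), (11, 37, 35, 8), (11, 7, 15, 8), (11, 7, 16, 8), (11, 7, 17, 8), (11, 7, 3, 8), (11, 7, 35, 8)}.
Projecting to price, cid: {(15, 37), (15, 7), (16, 37), (16, 7), (17, 37), (17, 7), (3, 37), (3, 7), (35, 37), (35, 7)}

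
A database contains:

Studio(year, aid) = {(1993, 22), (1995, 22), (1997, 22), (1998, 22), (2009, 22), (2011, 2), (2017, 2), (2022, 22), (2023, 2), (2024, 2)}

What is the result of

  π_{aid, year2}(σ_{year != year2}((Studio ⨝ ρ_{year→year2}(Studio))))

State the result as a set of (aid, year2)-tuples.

ρ[year→year2]: schema becomes (year2, aid); tuples unchanged.
Studio ⋈ ρ_{year→year2}(Studio) (natural join on aid): {(1993, 22, 1993), (1993, 22, 1995), (1993, 22, 1997), (1993, 22, 1998), (1993, 22, 2009), (1993, 22, 2022), (1995, 22, 1993), (1995, 22, 1995), (1995, 22, 1997), (1995, 22, 1998), (1995, 22, 2009), (1995, 22, 2022), (1997, 22, 1993), (1997, 22, 1995), (1997, 22, 1997), (1997, 22, 1998), (1997, 22, 2009), (1997, 22, 2022), (1998, 22, 1993), (1998, 22, 1995), (1998, 22, 1997), (1998, 22, 1998), (1998, 22, 2009), (1998, 22, 2022), (2009, 22, 1993), (2009, 22, 1995), (2009, 22, 1997), (2009, 22, 1998), (2009, 22, 2009), (2009, 22, 2022), (2011, 2, 2011), (2011, 2, 2017), (2011, 2, 2023), (2011, 2, 2024), (2017, 2, 2011), (2017, 2, 2017), (2017, 2, 2023), (2017, 2, 2024), (2022, 22, 1993), (2022, 22, 1995), (2022, 22, 1997), (2022, 22, 1998), (2022, 22, 2009), (2022, 22, 2022), (2023, 2, 2011), (2023, 2, 2017), (2023, 2, 2023), (2023, 2, 2024), (2024, 2, 2011), (2024, 2, 2017), (2024, 2, 2023), (2024, 2, 2024)}
Apply σ_{year != year2}; surviving tuples: {(1993, 22, 1995), (1993, 22, 1997), (1993, 22, 1998), (1993, 22, 2009), (1993, 22, 2022), (1995, 22, 1993), (1995, 22, 1997), (1995, 22, 1998), (1995, 22, 2009), (1995, 22, 2022), (1997, 22, 1993), (1997, 22, 1995), (1997, 22, 1998), (1997, 22, 2009), (1997, 22, 2022), (1998, 22, 1993), (1998, 22, 1995), (1998, 22, 1997), (1998, 22, 2009), (1998, 22, 2022), (2009, 22, 1993), (2009, 22, 1995), (2009, 22, 1997), (2009, 22, 1998), (2009, 22, 2022), (2011, 2, 2017), (2011, 2, 2023), (2011, 2, 2024), (2017, 2, 2011), (2017, 2, 2023), (2017, 2, 2024), (2022, 22, 1993), (2022, 22, 1995), (2022, 22, 1997), (2022, 22, 1998), (2022, 22, 2009), (2023, 2, 2011), (2023, 2, 2017), (2023, 2, 2024), (2024, 2, 2011), (2024, 2, 2017), (2024, 2, 2023)}
π[aid, year2]: project onto (aid, year2) (32 duplicate(s) eliminated) → {(2, 2011), (2, 2017), (2, 2023), (2, 2024), (22, 1993), (22, 1995), (22, 1997), (22, 1998), (22, 2009), (22, 2022)}

{(2, 2011), (2, 2017), (2, 2023), (2, 2024), (22, 1993), (22, 1995), (22, 1997), (22, 1998), (22, 2009), (22, 2022)}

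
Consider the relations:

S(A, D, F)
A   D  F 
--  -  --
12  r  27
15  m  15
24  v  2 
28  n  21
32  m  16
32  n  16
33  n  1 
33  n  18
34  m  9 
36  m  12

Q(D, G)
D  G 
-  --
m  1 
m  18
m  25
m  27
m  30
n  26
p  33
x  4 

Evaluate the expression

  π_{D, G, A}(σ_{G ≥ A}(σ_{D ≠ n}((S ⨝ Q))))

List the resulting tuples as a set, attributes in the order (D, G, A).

{(m, 18, 15), (m, 25, 15), (m, 27, 15), (m, 30, 15)}

Joining S and Q on D yields {(15, m, 15, 1), (15, m, 15, 18), (15, m, 15, 25), (15, m, 15, 27), (15, m, 15, 30), (28, n, 21, 26), (32, m, 16, 1), (32, m, 16, 18), (32, m, 16, 25), (32, m, 16, 27), (32, m, 16, 30), (32, n, 16, 26), (33, n, 1, 26), (33, n, 18, 26), (34, m, 9, 1), (34, m, 9, 18), (34, m, 9, 25), (34, m, 9, 27), (34, m, 9, 30), (36, m, 12, 1), (36, m, 12, 18), (36, m, 12, 25), (36, m, 12, 27), (36, m, 12, 30)}.
σ[D ≠ n]: keep tuples satisfying D ≠ n → {(15, m, 15, 1), (15, m, 15, 18), (15, m, 15, 25), (15, m, 15, 27), (15, m, 15, 30), (32, m, 16, 1), (32, m, 16, 18), (32, m, 16, 25), (32, m, 16, 27), (32, m, 16, 30), (34, m, 9, 1), (34, m, 9, 18), (34, m, 9, 25), (34, m, 9, 27), (34, m, 9, 30), (36, m, 12, 1), (36, m, 12, 18), (36, m, 12, 25), (36, m, 12, 27), (36, m, 12, 30)}
σ[G ≥ A]: keep tuples satisfying G ≥ A → {(15, m, 15, 18), (15, m, 15, 25), (15, m, 15, 27), (15, m, 15, 30)}
Keep only column(s) D, G, A: {(m, 18, 15), (m, 25, 15), (m, 27, 15), (m, 30, 15)}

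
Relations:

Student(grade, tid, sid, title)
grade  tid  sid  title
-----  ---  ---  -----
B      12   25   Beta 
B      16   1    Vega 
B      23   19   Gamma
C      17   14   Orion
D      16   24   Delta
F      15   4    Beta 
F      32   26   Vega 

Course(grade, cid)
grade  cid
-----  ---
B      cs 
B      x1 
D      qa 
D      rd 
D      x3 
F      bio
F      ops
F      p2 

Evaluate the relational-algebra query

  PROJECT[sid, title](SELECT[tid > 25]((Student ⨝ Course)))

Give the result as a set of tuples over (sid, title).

{(26, Vega)}

Student ⋈ Course (natural join on grade): {(B, 12, 25, Beta, cs), (B, 12, 25, Beta, x1), (B, 16, 1, Vega, cs), (B, 16, 1, Vega, x1), (B, 23, 19, Gamma, cs), (B, 23, 19, Gamma, x1), (D, 16, 24, Delta, qa), (D, 16, 24, Delta, rd), (D, 16, 24, Delta, x3), (F, 15, 4, Beta, bio), (F, 15, 4, Beta, ops), (F, 15, 4, Beta, p2), (F, 32, 26, Vega, bio), (F, 32, 26, Vega, ops), (F, 32, 26, Vega, p2)}
Selection tid > 25: {(F, 32, 26, Vega, bio), (F, 32, 26, Vega, ops), (F, 32, 26, Vega, p2)}
Keep only column(s) sid, title (2 duplicate(s) eliminated): {(26, Vega)}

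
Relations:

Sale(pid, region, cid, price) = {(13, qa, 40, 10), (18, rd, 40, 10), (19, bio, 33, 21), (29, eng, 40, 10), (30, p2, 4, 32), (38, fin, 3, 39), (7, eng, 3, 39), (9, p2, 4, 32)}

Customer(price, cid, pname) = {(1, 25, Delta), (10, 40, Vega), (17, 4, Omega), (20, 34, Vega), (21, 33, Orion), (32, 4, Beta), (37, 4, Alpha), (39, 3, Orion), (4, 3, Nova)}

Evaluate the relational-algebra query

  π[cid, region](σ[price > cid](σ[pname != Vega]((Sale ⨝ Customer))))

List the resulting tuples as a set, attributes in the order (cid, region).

Natural join on cid, price: {(13, qa, 40, 10, Vega), (18, rd, 40, 10, Vega), (19, bio, 33, 21, Orion), (29, eng, 40, 10, Vega), (30, p2, 4, 32, Beta), (38, fin, 3, 39, Orion), (7, eng, 3, 39, Orion), (9, p2, 4, 32, Beta)}
Selection pname != Vega: {(19, bio, 33, 21, Orion), (30, p2, 4, 32, Beta), (38, fin, 3, 39, Orion), (7, eng, 3, 39, Orion), (9, p2, 4, 32, Beta)}
Selection price > cid: {(30, p2, 4, 32, Beta), (38, fin, 3, 39, Orion), (7, eng, 3, 39, Orion), (9, p2, 4, 32, Beta)}
Keep only column(s) cid, region (1 duplicate(s) eliminated): {(3, eng), (3, fin), (4, p2)}

{(3, eng), (3, fin), (4, p2)}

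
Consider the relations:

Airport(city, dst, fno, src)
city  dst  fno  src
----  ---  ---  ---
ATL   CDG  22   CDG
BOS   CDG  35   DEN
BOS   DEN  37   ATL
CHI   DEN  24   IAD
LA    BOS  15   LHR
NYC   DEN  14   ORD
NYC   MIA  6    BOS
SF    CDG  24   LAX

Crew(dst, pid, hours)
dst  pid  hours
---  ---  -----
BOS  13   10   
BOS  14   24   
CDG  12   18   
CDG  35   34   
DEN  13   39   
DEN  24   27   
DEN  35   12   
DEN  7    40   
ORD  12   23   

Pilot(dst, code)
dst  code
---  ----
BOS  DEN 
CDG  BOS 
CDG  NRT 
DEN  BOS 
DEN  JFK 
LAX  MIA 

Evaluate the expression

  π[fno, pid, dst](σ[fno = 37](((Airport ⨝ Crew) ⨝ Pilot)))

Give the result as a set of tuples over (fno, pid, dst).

{(37, 13, DEN), (37, 24, DEN), (37, 35, DEN), (37, 7, DEN)}

Airport ⋈ Crew (natural join on dst): {(ATL, CDG, 22, CDG, 12, 18), (ATL, CDG, 22, CDG, 35, 34), (BOS, CDG, 35, DEN, 12, 18), (BOS, CDG, 35, DEN, 35, 34), (BOS, DEN, 37, ATL, 13, 39), (BOS, DEN, 37, ATL, 24, 27), (BOS, DEN, 37, ATL, 35, 12), (BOS, DEN, 37, ATL, 7, 40), (CHI, DEN, 24, IAD, 13, 39), (CHI, DEN, 24, IAD, 24, 27), (CHI, DEN, 24, IAD, 35, 12), (CHI, DEN, 24, IAD, 7, 40), (LA, BOS, 15, LHR, 13, 10), (LA, BOS, 15, LHR, 14, 24), (NYC, DEN, 14, ORD, 13, 39), (NYC, DEN, 14, ORD, 24, 27), (NYC, DEN, 14, ORD, 35, 12), (NYC, DEN, 14, ORD, 7, 40), (SF, CDG, 24, LAX, 12, 18), (SF, CDG, 24, LAX, 35, 34)}
(Airport ⨝ Crew) ⋈ Pilot (natural join on dst): {(ATL, CDG, 22, CDG, 12, 18, BOS), (ATL, CDG, 22, CDG, 12, 18, NRT), (ATL, CDG, 22, CDG, 35, 34, BOS), (ATL, CDG, 22, CDG, 35, 34, NRT), (BOS, CDG, 35, DEN, 12, 18, BOS), (BOS, CDG, 35, DEN, 12, 18, NRT), (BOS, CDG, 35, DEN, 35, 34, BOS), (BOS, CDG, 35, DEN, 35, 34, NRT), (BOS, DEN, 37, ATL, 13, 39, BOS), (BOS, DEN, 37, ATL, 13, 39, JFK), (BOS, DEN, 37, ATL, 24, 27, BOS), (BOS, DEN, 37, ATL, 24, 27, JFK), (BOS, DEN, 37, ATL, 35, 12, BOS), (BOS, DEN, 37, ATL, 35, 12, JFK), (BOS, DEN, 37, ATL, 7, 40, BOS), (BOS, DEN, 37, ATL, 7, 40, JFK), (CHI, DEN, 24, IAD, 13, 39, BOS), (CHI, DEN, 24, IAD, 13, 39, JFK), (CHI, DEN, 24, IAD, 24, 27, BOS), (CHI, DEN, 24, IAD, 24, 27, JFK), (CHI, DEN, 24, IAD, 35, 12, BOS), (CHI, DEN, 24, IAD, 35, 12, JFK), (CHI, DEN, 24, IAD, 7, 40, BOS), (CHI, DEN, 24, IAD, 7, 40, JFK), (LA, BOS, 15, LHR, 13, 10, DEN), (LA, BOS, 15, LHR, 14, 24, DEN), (NYC, DEN, 14, ORD, 13, 39, BOS), (NYC, DEN, 14, ORD, 13, 39, JFK), (NYC, DEN, 14, ORD, 24, 27, BOS), (NYC, DEN, 14, ORD, 24, 27, JFK), (NYC, DEN, 14, ORD, 35, 12, BOS), (NYC, DEN, 14, ORD, 35, 12, JFK), (NYC, DEN, 14, ORD, 7, 40, BOS), (NYC, DEN, 14, ORD, 7, 40, JFK), (SF, CDG, 24, LAX, 12, 18, BOS), (SF, CDG, 24, LAX, 12, 18, NRT), (SF, CDG, 24, LAX, 35, 34, BOS), (SF, CDG, 24, LAX, 35, 34, NRT)}
Filtering on fno = 37 leaves {(BOS, DEN, 37, ATL, 13, 39, BOS), (BOS, DEN, 37, ATL, 13, 39, JFK), (BOS, DEN, 37, ATL, 24, 27, BOS), (BOS, DEN, 37, ATL, 24, 27, JFK), (BOS, DEN, 37, ATL, 35, 12, BOS), (BOS, DEN, 37, ATL, 35, 12, JFK), (BOS, DEN, 37, ATL, 7, 40, BOS), (BOS, DEN, 37, ATL, 7, 40, JFK)}.
Keep only column(s) fno, pid, dst (4 duplicate(s) eliminated): {(37, 13, DEN), (37, 24, DEN), (37, 35, DEN), (37, 7, DEN)}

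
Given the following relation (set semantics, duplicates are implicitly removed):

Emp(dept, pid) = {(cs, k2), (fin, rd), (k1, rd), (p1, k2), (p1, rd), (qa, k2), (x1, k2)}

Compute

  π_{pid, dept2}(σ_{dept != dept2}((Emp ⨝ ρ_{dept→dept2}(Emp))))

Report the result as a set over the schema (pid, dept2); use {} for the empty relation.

ρ[dept→dept2]: schema becomes (dept2, pid); tuples unchanged.
Emp ⋈ ρ_{dept→dept2}(Emp) (natural join on pid): {(cs, k2, cs), (cs, k2, p1), (cs, k2, qa), (cs, k2, x1), (fin, rd, fin), (fin, rd, k1), (fin, rd, p1), (k1, rd, fin), (k1, rd, k1), (k1, rd, p1), (p1, k2, cs), (p1, k2, p1), (p1, k2, qa), (p1, k2, x1), (p1, rd, fin), (p1, rd, k1), (p1, rd, p1), (qa, k2, cs), (qa, k2, p1), (qa, k2, qa), (qa, k2, x1), (x1, k2, cs), (x1, k2, p1), (x1, k2, qa), (x1, k2, x1)}
Apply σ_{dept != dept2}; surviving tuples: {(cs, k2, p1), (cs, k2, qa), (cs, k2, x1), (fin, rd, k1), (fin, rd, p1), (k1, rd, fin), (k1, rd, p1), (p1, k2, cs), (p1, k2, qa), (p1, k2, x1), (p1, rd, fin), (p1, rd, k1), (qa, k2, cs), (qa, k2, p1), (qa, k2, x1), (x1, k2, cs), (x1, k2, p1), (x1, k2, qa)}
Keep only column(s) pid, dept2 (11 duplicate(s) eliminated): {(k2, cs), (k2, p1), (k2, qa), (k2, x1), (rd, fin), (rd, k1), (rd, p1)}

{(k2, cs), (k2, p1), (k2, qa), (k2, x1), (rd, fin), (rd, k1), (rd, p1)}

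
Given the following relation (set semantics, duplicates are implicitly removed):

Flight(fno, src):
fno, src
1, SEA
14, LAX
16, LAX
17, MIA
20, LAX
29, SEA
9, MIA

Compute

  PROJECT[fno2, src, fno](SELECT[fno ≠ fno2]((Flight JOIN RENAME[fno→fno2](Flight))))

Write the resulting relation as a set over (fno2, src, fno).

ρ[fno→fno2]: schema becomes (fno2, src); tuples unchanged.
Joining Flight and RENAME[fno→fno2](Flight) on src yields {(1, SEA, 1), (1, SEA, 29), (14, LAX, 14), (14, LAX, 16), (14, LAX, 20), (16, LAX, 14), (16, LAX, 16), (16, LAX, 20), (17, MIA, 17), (17, MIA, 9), (20, LAX, 14), (20, LAX, 16), (20, LAX, 20), (29, SEA, 1), (29, SEA, 29), (9, MIA, 17), (9, MIA, 9)}.
σ[fno ≠ fno2]: keep tuples satisfying fno ≠ fno2 → {(1, SEA, 29), (14, LAX, 16), (14, LAX, 20), (16, LAX, 14), (16, LAX, 20), (17, MIA, 9), (20, LAX, 14), (20, LAX, 16), (29, SEA, 1), (9, MIA, 17)}
Keep only column(s) fno2, src, fno: {(1, SEA, 29), (14, LAX, 16), (14, LAX, 20), (16, LAX, 14), (16, LAX, 20), (17, MIA, 9), (20, LAX, 14), (20, LAX, 16), (29, SEA, 1), (9, MIA, 17)}

{(1, SEA, 29), (14, LAX, 16), (14, LAX, 20), (16, LAX, 14), (16, LAX, 20), (17, MIA, 9), (20, LAX, 14), (20, LAX, 16), (29, SEA, 1), (9, MIA, 17)}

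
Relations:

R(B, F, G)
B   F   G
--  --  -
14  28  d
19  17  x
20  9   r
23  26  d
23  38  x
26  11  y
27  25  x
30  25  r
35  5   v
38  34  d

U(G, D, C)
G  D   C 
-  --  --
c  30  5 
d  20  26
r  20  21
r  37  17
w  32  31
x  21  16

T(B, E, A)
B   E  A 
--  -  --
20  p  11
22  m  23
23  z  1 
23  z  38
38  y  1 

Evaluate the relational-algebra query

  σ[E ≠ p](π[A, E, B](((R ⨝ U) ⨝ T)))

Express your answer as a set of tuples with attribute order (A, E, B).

{(1, y, 38), (1, z, 23), (38, z, 23)}

R ⋈ U (natural join on G): {(14, 28, d, 20, 26), (19, 17, x, 21, 16), (20, 9, r, 20, 21), (20, 9, r, 37, 17), (23, 26, d, 20, 26), (23, 38, x, 21, 16), (27, 25, x, 21, 16), (30, 25, r, 20, 21), (30, 25, r, 37, 17), (38, 34, d, 20, 26)}
(R ⨝ U) ⋈ T (natural join on B): {(20, 9, r, 20, 21, p, 11), (20, 9, r, 37, 17, p, 11), (23, 26, d, 20, 26, z, 1), (23, 26, d, 20, 26, z, 38), (23, 38, x, 21, 16, z, 1), (23, 38, x, 21, 16, z, 38), (38, 34, d, 20, 26, y, 1)}
Keep only column(s) A, E, B (3 duplicate(s) eliminated): {(1, y, 38), (1, z, 23), (11, p, 20), (38, z, 23)}
Selection E ≠ p: {(1, y, 38), (1, z, 23), (38, z, 23)}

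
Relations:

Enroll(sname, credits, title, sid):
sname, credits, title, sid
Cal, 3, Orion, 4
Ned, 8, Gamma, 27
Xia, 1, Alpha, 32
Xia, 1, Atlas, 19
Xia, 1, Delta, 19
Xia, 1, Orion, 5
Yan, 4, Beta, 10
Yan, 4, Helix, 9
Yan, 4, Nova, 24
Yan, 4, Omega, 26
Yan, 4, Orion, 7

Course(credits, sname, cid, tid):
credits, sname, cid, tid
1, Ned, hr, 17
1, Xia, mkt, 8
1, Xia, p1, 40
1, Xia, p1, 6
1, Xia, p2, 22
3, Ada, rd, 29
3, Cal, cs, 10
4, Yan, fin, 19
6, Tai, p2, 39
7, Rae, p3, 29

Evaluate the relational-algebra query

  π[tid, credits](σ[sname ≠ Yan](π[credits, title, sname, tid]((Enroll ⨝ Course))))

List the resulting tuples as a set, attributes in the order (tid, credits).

{(10, 3), (22, 1), (40, 1), (6, 1), (8, 1)}

Joining Enroll and Course on sname, credits yields {(Cal, 3, Orion, 4, cs, 10), (Xia, 1, Alpha, 32, mkt, 8), (Xia, 1, Alpha, 32, p1, 40), (Xia, 1, Alpha, 32, p1, 6), (Xia, 1, Alpha, 32, p2, 22), (Xia, 1, Atlas, 19, mkt, 8), (Xia, 1, Atlas, 19, p1, 40), (Xia, 1, Atlas, 19, p1, 6), (Xia, 1, Atlas, 19, p2, 22), (Xia, 1, Delta, 19, mkt, 8), (Xia, 1, Delta, 19, p1, 40), (Xia, 1, Delta, 19, p1, 6), (Xia, 1, Delta, 19, p2, 22), (Xia, 1, Orion, 5, mkt, 8), (Xia, 1, Orion, 5, p1, 40), (Xia, 1, Orion, 5, p1, 6), (Xia, 1, Orion, 5, p2, 22), (Yan, 4, Beta, 10, fin, 19), (Yan, 4, Helix, 9, fin, 19), (Yan, 4, Nova, 24, fin, 19), (Yan, 4, Omega, 26, fin, 19), (Yan, 4, Orion, 7, fin, 19)}.
π[credits, title, sname, tid]: project onto (credits, title, sname, tid) → {(1, Alpha, Xia, 22), (1, Alpha, Xia, 40), (1, Alpha, Xia, 6), (1, Alpha, Xia, 8), (1, Atlas, Xia, 22), (1, Atlas, Xia, 40), (1, Atlas, Xia, 6), (1, Atlas, Xia, 8), (1, Delta, Xia, 22), (1, Delta, Xia, 40), (1, Delta, Xia, 6), (1, Delta, Xia, 8), (1, Orion, Xia, 22), (1, Orion, Xia, 40), (1, Orion, Xia, 6), (1, Orion, Xia, 8), (3, Orion, Cal, 10), (4, Beta, Yan, 19), (4, Helix, Yan, 19), (4, Nova, Yan, 19), (4, Omega, Yan, 19), (4, Orion, Yan, 19)}
σ[sname ≠ Yan]: keep tuples satisfying sname ≠ Yan → {(1, Alpha, Xia, 22), (1, Alpha, Xia, 40), (1, Alpha, Xia, 6), (1, Alpha, Xia, 8), (1, Atlas, Xia, 22), (1, Atlas, Xia, 40), (1, Atlas, Xia, 6), (1, Atlas, Xia, 8), (1, Delta, Xia, 22), (1, Delta, Xia, 40), (1, Delta, Xia, 6), (1, Delta, Xia, 8), (1, Orion, Xia, 22), (1, Orion, Xia, 40), (1, Orion, Xia, 6), (1, Orion, Xia, 8), (3, Orion, Cal, 10)}
π[tid, credits]: project onto (tid, credits) (12 duplicate(s) eliminated) → {(10, 3), (22, 1), (40, 1), (6, 1), (8, 1)}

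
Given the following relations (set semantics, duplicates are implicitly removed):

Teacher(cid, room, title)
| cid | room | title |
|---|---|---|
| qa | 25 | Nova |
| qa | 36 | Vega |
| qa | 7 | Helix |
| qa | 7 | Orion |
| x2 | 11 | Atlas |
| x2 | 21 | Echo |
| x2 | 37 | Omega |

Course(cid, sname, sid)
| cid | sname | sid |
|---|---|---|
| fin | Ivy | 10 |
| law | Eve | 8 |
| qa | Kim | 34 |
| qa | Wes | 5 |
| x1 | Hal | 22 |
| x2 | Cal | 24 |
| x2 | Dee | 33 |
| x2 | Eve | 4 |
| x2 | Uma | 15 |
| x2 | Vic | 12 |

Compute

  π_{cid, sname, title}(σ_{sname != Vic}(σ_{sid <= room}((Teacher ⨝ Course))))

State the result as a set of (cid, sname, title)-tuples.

Natural join on cid: {(qa, 25, Nova, Kim, 34), (qa, 25, Nova, Wes, 5), (qa, 36, Vega, Kim, 34), (qa, 36, Vega, Wes, 5), (qa, 7, Helix, Kim, 34), (qa, 7, Helix, Wes, 5), (qa, 7, Orion, Kim, 34), (qa, 7, Orion, Wes, 5), (x2, 11, Atlas, Cal, 24), (x2, 11, Atlas, Dee, 33), (x2, 11, Atlas, Eve, 4), (x2, 11, Atlas, Uma, 15), (x2, 11, Atlas, Vic, 12), (x2, 21, Echo, Cal, 24), (x2, 21, Echo, Dee, 33), (x2, 21, Echo, Eve, 4), (x2, 21, Echo, Uma, 15), (x2, 21, Echo, Vic, 12), (x2, 37, Omega, Cal, 24), (x2, 37, Omega, Dee, 33), (x2, 37, Omega, Eve, 4), (x2, 37, Omega, Uma, 15), (x2, 37, Omega, Vic, 12)}
σ[sid <= room]: keep tuples satisfying sid <= room → {(qa, 25, Nova, Wes, 5), (qa, 36, Vega, Kim, 34), (qa, 36, Vega, Wes, 5), (qa, 7, Helix, Wes, 5), (qa, 7, Orion, Wes, 5), (x2, 11, Atlas, Eve, 4), (x2, 21, Echo, Eve, 4), (x2, 21, Echo, Uma, 15), (x2, 21, Echo, Vic, 12), (x2, 37, Omega, Cal, 24), (x2, 37, Omega, Dee, 33), (x2, 37, Omega, Eve, 4), (x2, 37, Omega, Uma, 15), (x2, 37, Omega, Vic, 12)}
σ[sname != Vic]: keep tuples satisfying sname != Vic → {(qa, 25, Nova, Wes, 5), (qa, 36, Vega, Kim, 34), (qa, 36, Vega, Wes, 5), (qa, 7, Helix, Wes, 5), (qa, 7, Orion, Wes, 5), (x2, 11, Atlas, Eve, 4), (x2, 21, Echo, Eve, 4), (x2, 21, Echo, Uma, 15), (x2, 37, Omega, Cal, 24), (x2, 37, Omega, Dee, 33), (x2, 37, Omega, Eve, 4), (x2, 37, Omega, Uma, 15)}
π_{cid, sname, title} gives {(qa, Kim, Vega), (qa, Wes, Helix), (qa, Wes, Nova), (qa, Wes, Orion), (qa, Wes, Vega), (x2, Cal, Omega), (x2, Dee, Omega), (x2, Eve, Atlas), (x2, Eve, Echo), (x2, Eve, Omega), (x2, Uma, Echo), (x2, Uma, Omega)}.

{(qa, Kim, Vega), (qa, Wes, Helix), (qa, Wes, Nova), (qa, Wes, Orion), (qa, Wes, Vega), (x2, Cal, Omega), (x2, Dee, Omega), (x2, Eve, Atlas), (x2, Eve, Echo), (x2, Eve, Omega), (x2, Uma, Echo), (x2, Uma, Omega)}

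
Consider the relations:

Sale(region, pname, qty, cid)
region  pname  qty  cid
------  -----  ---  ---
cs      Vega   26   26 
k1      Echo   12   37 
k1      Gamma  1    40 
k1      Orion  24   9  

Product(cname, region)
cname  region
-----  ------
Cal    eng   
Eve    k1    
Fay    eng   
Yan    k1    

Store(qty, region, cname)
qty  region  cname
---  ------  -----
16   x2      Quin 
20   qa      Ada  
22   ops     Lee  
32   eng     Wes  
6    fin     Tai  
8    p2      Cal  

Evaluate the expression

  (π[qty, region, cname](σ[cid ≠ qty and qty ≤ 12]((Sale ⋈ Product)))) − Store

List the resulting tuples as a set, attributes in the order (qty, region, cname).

Joining Sale and Product on region yields {(k1, Echo, 12, 37, Eve), (k1, Echo, 12, 37, Yan), (k1, Gamma, 1, 40, Eve), (k1, Gamma, 1, 40, Yan), (k1, Orion, 24, 9, Eve), (k1, Orion, 24, 9, Yan)}.
σ[cid ≠ qty and qty ≤ 12]: keep tuples satisfying cid ≠ qty and qty ≤ 12 → {(k1, Echo, 12, 37, Eve), (k1, Echo, 12, 37, Yan), (k1, Gamma, 1, 40, Eve), (k1, Gamma, 1, 40, Yan)}
Projecting to qty, region, cname: {(1, k1, Eve), (1, k1, Yan), (12, k1, Eve), (12, k1, Yan)}
Taking the difference: {(1, k1, Eve), (1, k1, Yan), (12, k1, Eve), (12, k1, Yan)}

{(1, k1, Eve), (1, k1, Yan), (12, k1, Eve), (12, k1, Yan)}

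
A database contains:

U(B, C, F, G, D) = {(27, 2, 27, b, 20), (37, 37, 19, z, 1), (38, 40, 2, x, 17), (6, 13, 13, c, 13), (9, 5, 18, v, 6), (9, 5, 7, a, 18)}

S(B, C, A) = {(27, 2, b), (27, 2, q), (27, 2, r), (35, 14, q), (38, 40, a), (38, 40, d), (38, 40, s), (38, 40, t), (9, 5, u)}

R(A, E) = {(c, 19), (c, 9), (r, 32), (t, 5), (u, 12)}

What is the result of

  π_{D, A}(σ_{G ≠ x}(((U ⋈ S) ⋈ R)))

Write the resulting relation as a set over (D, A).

U ⋈ S (natural join on B, C): {(27, 2, 27, b, 20, b), (27, 2, 27, b, 20, q), (27, 2, 27, b, 20, r), (38, 40, 2, x, 17, a), (38, 40, 2, x, 17, d), (38, 40, 2, x, 17, s), (38, 40, 2, x, 17, t), (9, 5, 18, v, 6, u), (9, 5, 7, a, 18, u)}
(U ⋈ S) ⋈ R (natural join on A): {(27, 2, 27, b, 20, r, 32), (38, 40, 2, x, 17, t, 5), (9, 5, 18, v, 6, u, 12), (9, 5, 7, a, 18, u, 12)}
Selection G ≠ x: {(27, 2, 27, b, 20, r, 32), (9, 5, 18, v, 6, u, 12), (9, 5, 7, a, 18, u, 12)}
π_{D, A} gives {(18, u), (20, r), (6, u)}.

{(18, u), (20, r), (6, u)}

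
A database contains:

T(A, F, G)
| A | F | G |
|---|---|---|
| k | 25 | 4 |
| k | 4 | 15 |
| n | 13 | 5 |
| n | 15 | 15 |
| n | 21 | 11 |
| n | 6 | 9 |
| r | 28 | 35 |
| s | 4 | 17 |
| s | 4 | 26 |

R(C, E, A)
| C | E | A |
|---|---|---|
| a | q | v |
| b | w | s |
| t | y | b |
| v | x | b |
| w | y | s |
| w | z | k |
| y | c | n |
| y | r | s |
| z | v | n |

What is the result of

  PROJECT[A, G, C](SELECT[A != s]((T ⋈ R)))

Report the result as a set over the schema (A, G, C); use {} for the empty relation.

{(k, 15, w), (k, 4, w), (n, 11, y), (n, 11, z), (n, 15, y), (n, 15, z), (n, 5, y), (n, 5, z), (n, 9, y), (n, 9, z)}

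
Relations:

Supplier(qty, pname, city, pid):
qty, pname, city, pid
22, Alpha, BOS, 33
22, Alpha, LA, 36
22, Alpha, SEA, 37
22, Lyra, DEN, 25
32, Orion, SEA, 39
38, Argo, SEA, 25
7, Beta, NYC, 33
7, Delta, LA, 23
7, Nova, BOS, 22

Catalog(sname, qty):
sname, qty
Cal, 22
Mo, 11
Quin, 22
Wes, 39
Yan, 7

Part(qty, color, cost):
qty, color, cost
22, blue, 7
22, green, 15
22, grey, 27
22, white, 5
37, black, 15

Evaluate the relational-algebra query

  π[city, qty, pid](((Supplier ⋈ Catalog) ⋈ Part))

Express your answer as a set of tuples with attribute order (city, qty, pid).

Supplier ⋈ Catalog (natural join on qty): {(22, Alpha, BOS, 33, Cal), (22, Alpha, BOS, 33, Quin), (22, Alpha, LA, 36, Cal), (22, Alpha, LA, 36, Quin), (22, Alpha, SEA, 37, Cal), (22, Alpha, SEA, 37, Quin), (22, Lyra, DEN, 25, Cal), (22, Lyra, DEN, 25, Quin), (7, Beta, NYC, 33, Yan), (7, Delta, LA, 23, Yan), (7, Nova, BOS, 22, Yan)}
(Supplier ⋈ Catalog) ⋈ Part (natural join on qty): {(22, Alpha, BOS, 33, Cal, blue, 7), (22, Alpha, BOS, 33, Cal, green, 15), (22, Alpha, BOS, 33, Cal, grey, 27), (22, Alpha, BOS, 33, Cal, white, 5), (22, Alpha, BOS, 33, Quin, blue, 7), (22, Alpha, BOS, 33, Quin, green, 15), (22, Alpha, BOS, 33, Quin, grey, 27), (22, Alpha, BOS, 33, Quin, white, 5), (22, Alpha, LA, 36, Cal, blue, 7), (22, Alpha, LA, 36, Cal, green, 15), (22, Alpha, LA, 36, Cal, grey, 27), (22, Alpha, LA, 36, Cal, white, 5), (22, Alpha, LA, 36, Quin, blue, 7), (22, Alpha, LA, 36, Quin, green, 15), (22, Alpha, LA, 36, Quin, grey, 27), (22, Alpha, LA, 36, Quin, white, 5), (22, Alpha, SEA, 37, Cal, blue, 7), (22, Alpha, SEA, 37, Cal, green, 15), (22, Alpha, SEA, 37, Cal, grey, 27), (22, Alpha, SEA, 37, Cal, white, 5), (22, Alpha, SEA, 37, Quin, blue, 7), (22, Alpha, SEA, 37, Quin, green, 15), (22, Alpha, SEA, 37, Quin, grey, 27), (22, Alpha, SEA, 37, Quin, white, 5), (22, Lyra, DEN, 25, Cal, blue, 7), (22, Lyra, DEN, 25, Cal, green, 15), (22, Lyra, DEN, 25, Cal, grey, 27), (22, Lyra, DEN, 25, Cal, white, 5), (22, Lyra, DEN, 25, Quin, blue, 7), (22, Lyra, DEN, 25, Quin, green, 15), (22, Lyra, DEN, 25, Quin, grey, 27), (22, Lyra, DEN, 25, Quin, white, 5)}
π[city, qty, pid]: project onto (city, qty, pid) (28 duplicate(s) eliminated) → {(BOS, 22, 33), (DEN, 22, 25), (LA, 22, 36), (SEA, 22, 37)}

{(BOS, 22, 33), (DEN, 22, 25), (LA, 22, 36), (SEA, 22, 37)}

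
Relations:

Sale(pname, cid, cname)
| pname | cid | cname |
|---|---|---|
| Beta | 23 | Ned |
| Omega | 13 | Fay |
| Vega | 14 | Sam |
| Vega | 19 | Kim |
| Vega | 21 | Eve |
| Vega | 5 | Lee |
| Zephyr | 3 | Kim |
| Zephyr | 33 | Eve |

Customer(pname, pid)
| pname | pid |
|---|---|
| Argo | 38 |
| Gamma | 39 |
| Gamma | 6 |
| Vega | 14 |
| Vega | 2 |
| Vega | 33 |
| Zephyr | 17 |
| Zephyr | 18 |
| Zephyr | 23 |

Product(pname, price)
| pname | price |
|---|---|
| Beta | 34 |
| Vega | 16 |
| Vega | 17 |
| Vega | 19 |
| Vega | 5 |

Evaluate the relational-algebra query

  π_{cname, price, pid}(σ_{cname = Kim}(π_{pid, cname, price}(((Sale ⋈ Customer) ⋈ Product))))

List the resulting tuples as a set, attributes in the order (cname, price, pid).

Sale ⋈ Customer (natural join on pname): {(Vega, 14, Sam, 14), (Vega, 14, Sam, 2), (Vega, 14, Sam, 33), (Vega, 19, Kim, 14), (Vega, 19, Kim, 2), (Vega, 19, Kim, 33), (Vega, 21, Eve, 14), (Vega, 21, Eve, 2), (Vega, 21, Eve, 33), (Vega, 5, Lee, 14), (Vega, 5, Lee, 2), (Vega, 5, Lee, 33), (Zephyr, 3, Kim, 17), (Zephyr, 3, Kim, 18), (Zephyr, 3, Kim, 23), (Zephyr, 33, Eve, 17), (Zephyr, 33, Eve, 18), (Zephyr, 33, Eve, 23)}
(Sale ⋈ Customer) ⋈ Product (natural join on pname): {(Vega, 14, Sam, 14, 16), (Vega, 14, Sam, 14, 17), (Vega, 14, Sam, 14, 19), (Vega, 14, Sam, 14, 5), (Vega, 14, Sam, 2, 16), (Vega, 14, Sam, 2, 17), (Vega, 14, Sam, 2, 19), (Vega, 14, Sam, 2, 5), (Vega, 14, Sam, 33, 16), (Vega, 14, Sam, 33, 17), (Vega, 14, Sam, 33, 19), (Vega, 14, Sam, 33, 5), (Vega, 19, Kim, 14, 16), (Vega, 19, Kim, 14, 17), (Vega, 19, Kim, 14, 19), (Vega, 19, Kim, 14, 5), (Vega, 19, Kim, 2, 16), (Vega, 19, Kim, 2, 17), (Vega, 19, Kim, 2, 19), (Vega, 19, Kim, 2, 5), (Vega, 19, Kim, 33, 16), (Vega, 19, Kim, 33, 17), (Vega, 19, Kim, 33, 19), (Vega, 19, Kim, 33, 5), (Vega, 21, Eve, 14, 16), (Vega, 21, Eve, 14, 17), (Vega, 21, Eve, 14, 19), (Vega, 21, Eve, 14, 5), (Vega, 21, Eve, 2, 16), (Vega, 21, Eve, 2, 17), (Vega, 21, Eve, 2, 19), (Vega, 21, Eve, 2, 5), (Vega, 21, Eve, 33, 16), (Vega, 21, Eve, 33, 17), (Vega, 21, Eve, 33, 19), (Vega, 21, Eve, 33, 5), (Vega, 5, Lee, 14, 16), (Vega, 5, Lee, 14, 17), (Vega, 5, Lee, 14, 19), (Vega, 5, Lee, 14, 5), (Vega, 5, Lee, 2, 16), (Vega, 5, Lee, 2, 17), (Vega, 5, Lee, 2, 19), (Vega, 5, Lee, 2, 5), (Vega, 5, Lee, 33, 16), (Vega, 5, Lee, 33, 17), (Vega, 5, Lee, 33, 19), (Vega, 5, Lee, 33, 5)}
π[pid, cname, price]: project onto (pid, cname, price) → {(14, Eve, 16), (14, Eve, 17), (14, Eve, 19), (14, Eve, 5), (14, Kim, 16), (14, Kim, 17), (14, Kim, 19), (14, Kim, 5), (14, Lee, 16), (14, Lee, 17), (14, Lee, 19), (14, Lee, 5), (14, Sam, 16), (14, Sam, 17), (14, Sam, 19), (14, Sam, 5), (2, Eve, 16), (2, Eve, 17), (2, Eve, 19), (2, Eve, 5), (2, Kim, 16), (2, Kim, 17), (2, Kim, 19), (2, Kim, 5), (2, Lee, 16), (2, Lee, 17), (2, Lee, 19), (2, Lee, 5), (2, Sam, 16), (2, Sam, 17), (2, Sam, 19), (2, Sam, 5), (33, Eve, 16), (33, Eve, 17), (33, Eve, 19), (33, Eve, 5), (33, Kim, 16), (33, Kim, 17), (33, Kim, 19), (33, Kim, 5), (33, Lee, 16), (33, Lee, 17), (33, Lee, 19), (33, Lee, 5), (33, Sam, 16), (33, Sam, 17), (33, Sam, 19), (33, Sam, 5)}
Filtering on cname = Kim leaves {(14, Kim, 16), (14, Kim, 17), (14, Kim, 19), (14, Kim, 5), (2, Kim, 16), (2, Kim, 17), (2, Kim, 19), (2, Kim, 5), (33, Kim, 16), (33, Kim, 17), (33, Kim, 19), (33, Kim, 5)}.
π[cname, price, pid]: project onto (cname, price, pid) → {(Kim, 16, 14), (Kim, 16, 2), (Kim, 16, 33), (Kim, 17, 14), (Kim, 17, 2), (Kim, 17, 33), (Kim, 19, 14), (Kim, 19, 2), (Kim, 19, 33), (Kim, 5, 14), (Kim, 5, 2), (Kim, 5, 33)}

{(Kim, 16, 14), (Kim, 16, 2), (Kim, 16, 33), (Kim, 17, 14), (Kim, 17, 2), (Kim, 17, 33), (Kim, 19, 14), (Kim, 19, 2), (Kim, 19, 33), (Kim, 5, 14), (Kim, 5, 2), (Kim, 5, 33)}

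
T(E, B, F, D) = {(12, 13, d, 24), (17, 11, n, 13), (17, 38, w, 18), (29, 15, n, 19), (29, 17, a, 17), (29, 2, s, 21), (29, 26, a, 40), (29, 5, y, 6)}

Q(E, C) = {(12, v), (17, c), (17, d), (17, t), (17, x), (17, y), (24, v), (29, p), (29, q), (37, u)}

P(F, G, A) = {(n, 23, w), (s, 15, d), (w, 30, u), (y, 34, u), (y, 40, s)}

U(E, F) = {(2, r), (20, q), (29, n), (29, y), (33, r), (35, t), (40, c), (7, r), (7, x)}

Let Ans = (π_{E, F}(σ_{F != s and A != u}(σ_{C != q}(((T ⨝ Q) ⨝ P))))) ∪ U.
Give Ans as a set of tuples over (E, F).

{(17, n), (2, r), (20, q), (29, n), (29, y), (33, r), (35, t), (40, c), (7, r), (7, x)}

T ⋈ Q (natural join on E): {(12, 13, d, 24, v), (17, 11, n, 13, c), (17, 11, n, 13, d), (17, 11, n, 13, t), (17, 11, n, 13, x), (17, 11, n, 13, y), (17, 38, w, 18, c), (17, 38, w, 18, d), (17, 38, w, 18, t), (17, 38, w, 18, x), (17, 38, w, 18, y), (29, 15, n, 19, p), (29, 15, n, 19, q), (29, 17, a, 17, p), (29, 17, a, 17, q), (29, 2, s, 21, p), (29, 2, s, 21, q), (29, 26, a, 40, p), (29, 26, a, 40, q), (29, 5, y, 6, p), (29, 5, y, 6, q)}
(T ⨝ Q) ⋈ P (natural join on F): {(17, 11, n, 13, c, 23, w), (17, 11, n, 13, d, 23, w), (17, 11, n, 13, t, 23, w), (17, 11, n, 13, x, 23, w), (17, 11, n, 13, y, 23, w), (17, 38, w, 18, c, 30, u), (17, 38, w, 18, d, 30, u), (17, 38, w, 18, t, 30, u), (17, 38, w, 18, x, 30, u), (17, 38, w, 18, y, 30, u), (29, 15, n, 19, p, 23, w), (29, 15, n, 19, q, 23, w), (29, 2, s, 21, p, 15, d), (29, 2, s, 21, q, 15, d), (29, 5, y, 6, p, 34, u), (29, 5, y, 6, p, 40, s), (29, 5, y, 6, q, 34, u), (29, 5, y, 6, q, 40, s)}
Apply σ_{C != q}; surviving tuples: {(17, 11, n, 13, c, 23, w), (17, 11, n, 13, d, 23, w), (17, 11, n, 13, t, 23, w), (17, 11, n, 13, x, 23, w), (17, 11, n, 13, y, 23, w), (17, 38, w, 18, c, 30, u), (17, 38, w, 18, d, 30, u), (17, 38, w, 18, t, 30, u), (17, 38, w, 18, x, 30, u), (17, 38, w, 18, y, 30, u), (29, 15, n, 19, p, 23, w), (29, 2, s, 21, p, 15, d), (29, 5, y, 6, p, 34, u), (29, 5, y, 6, p, 40, s)}
Apply σ_{F != s and A != u}; surviving tuples: {(17, 11, n, 13, c, 23, w), (17, 11, n, 13, d, 23, w), (17, 11, n, 13, t, 23, w), (17, 11, n, 13, x, 23, w), (17, 11, n, 13, y, 23, w), (29, 15, n, 19, p, 23, w), (29, 5, y, 6, p, 40, s)}
Keep only column(s) E, F (4 duplicate(s) eliminated): {(17, n), (29, n), (29, y)}
Union: {(17, n), (29, n), (29, y)} with {(2, r), (20, q), (29, n), (29, y), (33, r), (35, t), (40, c), (7, r), (7, x)} → {(17, n), (2, r), (20, q), (29, n), (29, y), (33, r), (35, t), (40, c), (7, r), (7, x)}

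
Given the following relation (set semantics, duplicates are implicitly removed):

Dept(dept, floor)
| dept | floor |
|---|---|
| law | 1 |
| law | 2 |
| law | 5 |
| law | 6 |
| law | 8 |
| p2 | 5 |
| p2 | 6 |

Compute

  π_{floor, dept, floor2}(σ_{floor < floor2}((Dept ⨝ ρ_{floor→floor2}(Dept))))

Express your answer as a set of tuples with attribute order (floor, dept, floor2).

{(1, law, 2), (1, law, 5), (1, law, 6), (1, law, 8), (2, law, 5), (2, law, 6), (2, law, 8), (5, law, 6), (5, law, 8), (5, p2, 6), (6, law, 8)}

ρ[floor→floor2]: schema becomes (dept, floor2); tuples unchanged.
Joining Dept and ρ_{floor→floor2}(Dept) on dept yields {(law, 1, 1), (law, 1, 2), (law, 1, 5), (law, 1, 6), (law, 1, 8), (law, 2, 1), (law, 2, 2), (law, 2, 5), (law, 2, 6), (law, 2, 8), (law, 5, 1), (law, 5, 2), (law, 5, 5), (law, 5, 6), (law, 5, 8), (law, 6, 1), (law, 6, 2), (law, 6, 5), (law, 6, 6), (law, 6, 8), (law, 8, 1), (law, 8, 2), (law, 8, 5), (law, 8, 6), (law, 8, 8), (p2, 5, 5), (p2, 5, 6), (p2, 6, 5), (p2, 6, 6)}.
Selection floor < floor2: {(law, 1, 2), (law, 1, 5), (law, 1, 6), (law, 1, 8), (law, 2, 5), (law, 2, 6), (law, 2, 8), (law, 5, 6), (law, 5, 8), (law, 6, 8), (p2, 5, 6)}
Keep only column(s) floor, dept, floor2: {(1, law, 2), (1, law, 5), (1, law, 6), (1, law, 8), (2, law, 5), (2, law, 6), (2, law, 8), (5, law, 6), (5, law, 8), (5, p2, 6), (6, law, 8)}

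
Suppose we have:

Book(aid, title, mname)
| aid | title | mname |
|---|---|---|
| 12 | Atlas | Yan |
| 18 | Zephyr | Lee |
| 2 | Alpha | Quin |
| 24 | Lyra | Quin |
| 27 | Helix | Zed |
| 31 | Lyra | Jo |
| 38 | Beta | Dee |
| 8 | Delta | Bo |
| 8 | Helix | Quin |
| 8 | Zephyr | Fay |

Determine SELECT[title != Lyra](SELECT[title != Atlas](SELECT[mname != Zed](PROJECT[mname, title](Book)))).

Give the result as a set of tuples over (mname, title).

π[mname, title]: project onto (mname, title) → {(Bo, Delta), (Dee, Beta), (Fay, Zephyr), (Jo, Lyra), (Lee, Zephyr), (Quin, Alpha), (Quin, Helix), (Quin, Lyra), (Yan, Atlas), (Zed, Helix)}
Selection mname != Zed: {(Bo, Delta), (Dee, Beta), (Fay, Zephyr), (Jo, Lyra), (Lee, Zephyr), (Quin, Alpha), (Quin, Helix), (Quin, Lyra), (Yan, Atlas)}
Selection title != Atlas: {(Bo, Delta), (Dee, Beta), (Fay, Zephyr), (Jo, Lyra), (Lee, Zephyr), (Quin, Alpha), (Quin, Helix), (Quin, Lyra)}
Selection title != Lyra: {(Bo, Delta), (Dee, Beta), (Fay, Zephyr), (Lee, Zephyr), (Quin, Alpha), (Quin, Helix)}

{(Bo, Delta), (Dee, Beta), (Fay, Zephyr), (Lee, Zephyr), (Quin, Alpha), (Quin, Helix)}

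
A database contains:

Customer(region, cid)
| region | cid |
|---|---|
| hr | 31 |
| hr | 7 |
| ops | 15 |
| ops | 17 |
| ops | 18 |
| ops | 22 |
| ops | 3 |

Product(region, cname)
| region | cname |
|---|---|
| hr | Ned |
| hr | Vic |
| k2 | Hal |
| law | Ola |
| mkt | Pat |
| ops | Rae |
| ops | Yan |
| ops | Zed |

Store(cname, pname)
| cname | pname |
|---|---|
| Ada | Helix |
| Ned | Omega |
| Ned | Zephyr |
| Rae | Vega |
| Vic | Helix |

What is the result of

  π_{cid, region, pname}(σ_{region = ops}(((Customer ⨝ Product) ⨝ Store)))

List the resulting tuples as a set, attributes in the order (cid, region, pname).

Natural join on region: {(hr, 31, Ned), (hr, 31, Vic), (hr, 7, Ned), (hr, 7, Vic), (ops, 15, Rae), (ops, 15, Yan), (ops, 15, Zed), (ops, 17, Rae), (ops, 17, Yan), (ops, 17, Zed), (ops, 18, Rae), (ops, 18, Yan), (ops, 18, Zed), (ops, 22, Rae), (ops, 22, Yan), (ops, 22, Zed), (ops, 3, Rae), (ops, 3, Yan), (ops, 3, Zed)}
Natural join on cname: {(hr, 31, Ned, Omega), (hr, 31, Ned, Zephyr), (hr, 31, Vic, Helix), (hr, 7, Ned, Omega), (hr, 7, Ned, Zephyr), (hr, 7, Vic, Helix), (ops, 15, Rae, Vega), (ops, 17, Rae, Vega), (ops, 18, Rae, Vega), (ops, 22, Rae, Vega), (ops, 3, Rae, Vega)}
Filtering on region = ops leaves {(ops, 15, Rae, Vega), (ops, 17, Rae, Vega), (ops, 18, Rae, Vega), (ops, 22, Rae, Vega), (ops, 3, Rae, Vega)}.
Keep only column(s) cid, region, pname: {(15, ops, Vega), (17, ops, Vega), (18, ops, Vega), (22, ops, Vega), (3, ops, Vega)}

{(15, ops, Vega), (17, ops, Vega), (18, ops, Vega), (22, ops, Vega), (3, ops, Vega)}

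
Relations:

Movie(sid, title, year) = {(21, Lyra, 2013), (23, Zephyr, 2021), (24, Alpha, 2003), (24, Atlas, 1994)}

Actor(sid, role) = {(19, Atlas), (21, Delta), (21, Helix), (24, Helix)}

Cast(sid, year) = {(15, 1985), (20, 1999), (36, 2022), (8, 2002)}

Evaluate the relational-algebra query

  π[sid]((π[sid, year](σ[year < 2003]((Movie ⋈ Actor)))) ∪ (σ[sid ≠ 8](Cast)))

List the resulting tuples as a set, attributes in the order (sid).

Natural join on sid: {(21, Lyra, 2013, Delta), (21, Lyra, 2013, Helix), (24, Alpha, 2003, Helix), (24, Atlas, 1994, Helix)}
Filtering on year < 2003 leaves {(24, Atlas, 1994, Helix)}.
Projecting to sid, year: {(24, 1994)}
Filtering on sid ≠ 8 leaves {(15, 1985), (20, 1999), (36, 2022)}.
Taking the union: {(15, 1985), (20, 1999), (24, 1994), (36, 2022)}
Projecting to sid: {15, 20, 24, 36}

{15, 20, 24, 36}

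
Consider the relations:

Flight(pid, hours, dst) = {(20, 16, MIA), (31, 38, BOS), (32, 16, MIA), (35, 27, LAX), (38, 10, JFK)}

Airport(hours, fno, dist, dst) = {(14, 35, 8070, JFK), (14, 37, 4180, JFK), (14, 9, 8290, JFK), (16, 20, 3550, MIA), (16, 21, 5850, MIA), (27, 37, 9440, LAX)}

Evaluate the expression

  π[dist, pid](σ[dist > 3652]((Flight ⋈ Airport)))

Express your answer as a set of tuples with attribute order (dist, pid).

{(5850, 20), (5850, 32), (9440, 35)}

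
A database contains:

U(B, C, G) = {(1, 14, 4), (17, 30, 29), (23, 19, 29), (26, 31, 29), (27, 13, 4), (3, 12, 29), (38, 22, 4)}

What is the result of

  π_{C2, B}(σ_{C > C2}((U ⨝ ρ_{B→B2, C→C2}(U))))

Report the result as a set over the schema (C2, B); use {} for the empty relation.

{(12, 17), (12, 23), (12, 26), (13, 1), (13, 38), (14, 38), (19, 17), (19, 26), (30, 26)}

ρ[B→B2, C→C2]: schema becomes (B2, C2, G); tuples unchanged.
U ⋈ ρ_{B→B2, C→C2}(U) (natural join on G): {(1, 14, 4, 1, 14), (1, 14, 4, 27, 13), (1, 14, 4, 38, 22), (17, 30, 29, 17, 30), (17, 30, 29, 23, 19), (17, 30, 29, 26, 31), (17, 30, 29, 3, 12), (23, 19, 29, 17, 30), (23, 19, 29, 23, 19), (23, 19, 29, 26, 31), (23, 19, 29, 3, 12), (26, 31, 29, 17, 30), (26, 31, 29, 23, 19), (26, 31, 29, 26, 31), (26, 31, 29, 3, 12), (27, 13, 4, 1, 14), (27, 13, 4, 27, 13), (27, 13, 4, 38, 22), (3, 12, 29, 17, 30), (3, 12, 29, 23, 19), (3, 12, 29, 26, 31), (3, 12, 29, 3, 12), (38, 22, 4, 1, 14), (38, 22, 4, 27, 13), (38, 22, 4, 38, 22)}
Selection C > C2: {(1, 14, 4, 27, 13), (17, 30, 29, 23, 19), (17, 30, 29, 3, 12), (23, 19, 29, 3, 12), (26, 31, 29, 17, 30), (26, 31, 29, 23, 19), (26, 31, 29, 3, 12), (38, 22, 4, 1, 14), (38, 22, 4, 27, 13)}
π[C2, B]: project onto (C2, B) → {(12, 17), (12, 23), (12, 26), (13, 1), (13, 38), (14, 38), (19, 17), (19, 26), (30, 26)}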